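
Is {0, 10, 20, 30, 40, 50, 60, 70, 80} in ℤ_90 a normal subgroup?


H = {0, 10, 20, 30, 40, 50, 60, 70, 80} in ℤ_90
ℤ_90 is abelian; every subgroup of an abelian group is normal

Yes, normal subgroup


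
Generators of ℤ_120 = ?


g generates ℤ_n iff gcd(g,n) = 1
Prime factors of 120: 2, 3, 5
Generators are g ∈ {1,...,119} not divisible by any of these primes.
Generators: {1, 7, 11, 13, 17, 19, 23, 29, 31, 37, 41, 43, 47, 49, 53, 59, 61, 67, 71, 73, 77, 79, 83, 89, 91, 97, 101, 103, 107, 109, 113, 119}
Number of generators = φ(120) = 32

Generators of ℤ_120 = {1, 7, 11, 13, 17, 19, 23, 29, 31, 37, 41, 43, 47, 49, 53, 59, 61, 67, 71, 73, 77, 79, 83, 89, 91, 97, 101, 103, 107, 109, 113, 119}


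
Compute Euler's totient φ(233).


Factor n: 233 = 233
φ(n) = n · ∏(1 - 1/p) over distinct primes p | n
φ(233) = 233 · (1 - 1/233) = 232

φ(233) = 232


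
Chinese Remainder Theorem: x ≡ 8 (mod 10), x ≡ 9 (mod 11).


m₁ = 10, m₂ = 11, gcd = 1, so CRT applies. M = m₁·m₂ = 110
Let M₁ = M/m₁ = 11, M₂ = M/m₂ = 10
Find y₁ ≡ M₁⁻¹ (mod m₁): 11⁻¹ ≡ 1 (mod 10)
Find y₂ ≡ M₂⁻¹ (mod m₂): 10⁻¹ ≡ 10 (mod 11)
x = a₁·M₁·y₁ + a₂·M₂·y₂ = 8·11·1 + 9·10·10 = 988
Reduce mod 110: x ≡ 108
Check: 108 mod 10 = 8 ✓, 108 mod 11 = 9 ✓

x ≡ 108 (mod 110)


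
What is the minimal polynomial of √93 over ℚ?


√93 satisfies x² - 93 = 0, irreducible over ℚ since 93 is squarefree

Minimal polynomial: x² - 93


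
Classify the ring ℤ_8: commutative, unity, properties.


ℤ_8 is a commutative ring with unity 1; 8 = 2×4 is composite, so 2·4 ≡ 0 gives zero divisors (not an integral domain)
Commutative: Yes
Integral domain: No
Has unity: Yes

ℤ_8: Commutative=Yes, Unity=Yes


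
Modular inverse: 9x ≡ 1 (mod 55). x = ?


Use the extended Euclidean algorithm to write 1 = 9·s + 55·t; then s mod 55 is the inverse.
Euclidean algorithm:
  9 = 0·55 + 9
  55 = 6·9 + 1
  9 = 9·1 + 0
gcd(9,55) = 1
Back-substitution gives: 9·(-6) + 55·(1) = 1
So 9⁻¹ ≡ -6 ≡ 49 (mod 55)
Check: 9 × 49 = 441 ≡ 1 (mod 55) ✓

9⁻¹ ≡ 49 (mod 55)


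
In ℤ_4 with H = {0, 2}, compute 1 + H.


1 + H = {1 + h (mod 4) : h ∈ H}
1+0=1, 1+2=3

1 + H = {1, 3}


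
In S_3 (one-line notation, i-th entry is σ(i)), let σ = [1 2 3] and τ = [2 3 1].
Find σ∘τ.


σ∘τ: apply τ first, then σ
1 →τ 2 →σ 2
2 →τ 3 →σ 3
3 →τ 1 →σ 1

σ∘τ = [2 3 1]


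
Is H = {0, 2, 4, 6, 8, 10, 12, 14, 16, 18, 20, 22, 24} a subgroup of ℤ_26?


Subgroup test for H = {0, 2, 4, 6, 8, 10, 12, 14, 16, 18, 20, 22, 24} in (ℤ_26, +):
(1) 0 ∈ H? Yes
(2) Closure: for all a,b ∈ H, (a+b) mod 26 ∈ H? Yes
(3) Inverses: for all a ∈ H, -a mod 26 ∈ H? Yes

Yes, H is a subgroup of ℤ_26


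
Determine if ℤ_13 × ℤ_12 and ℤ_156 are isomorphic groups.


Comparing ℤ_13 × ℤ_12 and ℤ_156:
gcd(13,12) = 1, so ℤ_13 × ℤ_12 ≅ ℤ_156 (CRT)

Yes, ℤ_13 × ℤ_12 ≅ ℤ_156


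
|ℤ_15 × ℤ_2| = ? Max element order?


|ℤ_15 × ℤ_2| = 15 × 2 = 30
Max element order = lcm(15,2) = 30
Cyclic? Yes (gcd=1)

|ℤ_15×ℤ_2| = 30, max element order = 30


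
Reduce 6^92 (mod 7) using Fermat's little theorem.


Fermat's little theorem: if p is prime and gcd(a,p)=1, then a^(p-1) ≡ 1 (mod p)
p = 7 is prime, gcd(6,7) = 1
Reduce exponent: 92 mod 6 = 2
So 6^92 ≡ 6^2 (mod 7)
6^2 mod 7 = 1

6^92 ≡ 1 (mod 7)


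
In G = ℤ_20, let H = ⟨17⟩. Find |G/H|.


|⟨17⟩| = n / gcd(17, 20) = 20 / 1 = 20
H is normal (ℤ_20 is abelian).
|G/H| = |G| / |H| = 20 / 20 = 1

|G/H| = 1


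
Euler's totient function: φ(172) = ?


Factor n: 172 = 2^2 × 43
φ(n) = n · ∏(1 - 1/p) over distinct primes p | n
φ(172) = 172 · (1 - 1/2) · (1 - 1/43) = 84

φ(172) = 84


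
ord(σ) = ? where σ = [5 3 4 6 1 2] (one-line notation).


Cycle decomposition: (1 5) (2 3 4 6)
Cycle lengths: 2, 4
Order = lcm(2, 4) = 4

ord(σ) = 4


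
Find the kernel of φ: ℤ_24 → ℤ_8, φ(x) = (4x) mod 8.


Kernel = preimage of identity
ker(φ) = {x ∈ ℤ_24 : 4x ≡ 0 (mod 8)}. Since 8 | 24, φ is well-defined. The kernel is the cyclic subgroup ⟨2⟩ of ℤ_24 (order 12), i.e. {0, 2, 4, 6, 8, 10, 12, 14, 16, 18, 20, 22}

ker(φ) = {0, 2, 4, 6, 8, 10, 12, 14, 16, 18, 20, 22}


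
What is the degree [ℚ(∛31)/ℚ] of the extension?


∛31 has minimal polynomial x³ - 31 (irreducible over ℚ since 31 is not a perfect cube)

[ℚ(∛31)/ℚ] = 3


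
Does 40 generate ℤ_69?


g generates ℤ_n iff gcd(g, n) = 1
gcd(40, 69) = 1
Since gcd = 1, 40 is a generator.

Yes, 40 generates ℤ_69


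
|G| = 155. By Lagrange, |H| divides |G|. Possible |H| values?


Lagrange's theorem: |H| divides |G|
|G| = 155
Divisors of 155: 1, 5, 31, 155

Possible subgroup orders: {1, 5, 31, 155}


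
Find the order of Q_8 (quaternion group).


Q_8 = {±1, ±i, ±j, ±k}
|Q_8| = 8

|Q_8 (quaternion group)| = 8


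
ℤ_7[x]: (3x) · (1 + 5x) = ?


Expand and collect like terms; reduce coefficients mod 7:
x^0: 0·1 = 0 ≡ 0 (mod 7)
x^1: 0·5 + 3·1 = 3 ≡ 3 (mod 7)
x^2: 3·5 = 15 ≡ 1 (mod 7)
Result: 3x + x^2

f · g = 3x + x^2


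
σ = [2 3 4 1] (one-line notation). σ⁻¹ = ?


To find σ⁻¹, swap domain and range:
σ(1) = 2 → σ⁻¹(2) = 1
σ(2) = 3 → σ⁻¹(3) = 2
σ(3) = 4 → σ⁻¹(4) = 3
σ(4) = 1 → σ⁻¹(1) = 4

σ⁻¹ = [4 1 2 3]


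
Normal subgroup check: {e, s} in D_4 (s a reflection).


H = {e, s} in D_4 (s a reflection)
r·s·r⁻¹ = sr⁻² ≠ s for n ≥ 3, so {e, s} is not closed under conjugation

No, not a normal subgroup


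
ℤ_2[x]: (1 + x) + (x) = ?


Add coefficients mod 2:
x^0: 1 + 0 = 1 (mod 2)
x^1: 1 + 1 = 0 (mod 2)
Result: 1

f + g = 1


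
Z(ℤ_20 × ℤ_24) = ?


Z(G) = {g ∈ G | gx = xg for all x ∈ G}
Direct product of abelian groups is abelian, so Z(G) = G

Z(ℤ_20 × ℤ_24) = ℤ_20 × ℤ_24


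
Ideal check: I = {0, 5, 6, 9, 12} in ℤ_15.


Check ideal conditions for I = {0, 5, 6, 9, 12} in ℤ_15:
(1) I is an additive subgroup? No
(2) For r ∈ ℤ_15 and a ∈ I: r·a ∈ I? No  [counterexample: r=2, a=5, r·a mod 15 = 10 ∉ I]

No, I is not an ideal of ℤ_15


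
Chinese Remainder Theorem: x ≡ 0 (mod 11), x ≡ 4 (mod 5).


m₁ = 11, m₂ = 5, gcd = 1, so CRT applies. M = m₁·m₂ = 55
Let M₁ = M/m₁ = 5, M₂ = M/m₂ = 11
Find y₁ ≡ M₁⁻¹ (mod m₁): 5⁻¹ ≡ 9 (mod 11)
Find y₂ ≡ M₂⁻¹ (mod m₂): 11⁻¹ ≡ 1 (mod 5)
x = a₁·M₁·y₁ + a₂·M₂·y₂ = 0·5·9 + 4·11·1 = 44
Reduce mod 55: x ≡ 44
Check: 44 mod 11 = 0 ✓, 44 mod 5 = 4 ✓

x ≡ 44 (mod 55)


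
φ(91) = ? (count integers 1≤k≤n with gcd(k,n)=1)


Factor n: 91 = 7 × 13
φ(n) = n · ∏(1 - 1/p) over distinct primes p | n
φ(91) = 91 · (1 - 1/7) · (1 - 1/13) = 72

φ(91) = 72


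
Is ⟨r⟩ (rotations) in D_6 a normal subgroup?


H = ⟨r⟩ (rotations) in D_6
The rotation subgroup ⟨r⟩ has index 2 in D_6, so it is normal

Yes, normal subgroup


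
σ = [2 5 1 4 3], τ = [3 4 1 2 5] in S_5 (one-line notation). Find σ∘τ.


σ∘τ: apply τ first, then σ
1 →τ 3 →σ 1
2 →τ 4 →σ 4
3 →τ 1 →σ 2
4 →τ 2 →σ 5
5 →τ 5 →σ 3

σ∘τ = [1 4 2 5 3]


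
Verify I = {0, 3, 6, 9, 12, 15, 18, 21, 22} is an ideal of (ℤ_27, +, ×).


Check ideal conditions for I = {0, 3, 6, 9, 12, 15, 18, 21, 22} in ℤ_27:
(1) I is an additive subgroup? No
(2) For r ∈ ℤ_27 and a ∈ I: r·a ∈ I? No  [counterexample: r=2, a=12, r·a mod 27 = 24 ∉ I]

No, I is not an ideal of ℤ_27


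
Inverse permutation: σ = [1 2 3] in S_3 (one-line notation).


To find σ⁻¹, swap domain and range:
σ(1) = 1 → σ⁻¹(1) = 1
σ(2) = 2 → σ⁻¹(2) = 2
σ(3) = 3 → σ⁻¹(3) = 3

σ⁻¹ = [1 2 3]


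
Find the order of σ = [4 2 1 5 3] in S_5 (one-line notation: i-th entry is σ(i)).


Cycle decomposition: (1 4 5 3)
Cycle lengths: 4
Order = lcm(4) = 4

ord(σ) = 4


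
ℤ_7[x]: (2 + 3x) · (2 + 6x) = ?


Expand and collect like terms; reduce coefficients mod 7:
x^0: 2·2 = 4 ≡ 4 (mod 7)
x^1: 2·6 + 3·2 = 18 ≡ 4 (mod 7)
x^2: 3·6 = 18 ≡ 4 (mod 7)
Result: 4 + 4x + 4x^2

f · g = 4 + 4x + 4x^2


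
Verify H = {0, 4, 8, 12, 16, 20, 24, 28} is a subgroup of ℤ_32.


Subgroup test for H = {0, 4, 8, 12, 16, 20, 24, 28} in (ℤ_32, +):
(1) 0 ∈ H? Yes
(2) Closure: for all a,b ∈ H, (a+b) mod 32 ∈ H? Yes
(3) Inverses: for all a ∈ H, -a mod 32 ∈ H? Yes

Yes, H is a subgroup of ℤ_32


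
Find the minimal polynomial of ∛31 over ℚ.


∛31 satisfies x³ - 31 = 0, irreducible over ℚ (no rational root; 31 is not a perfect cube)

Minimal polynomial: x³ - 31


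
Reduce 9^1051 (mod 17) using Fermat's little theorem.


Fermat's little theorem: if p is prime and gcd(a,p)=1, then a^(p-1) ≡ 1 (mod p)
p = 17 is prime, gcd(9,17) = 1
Reduce exponent: 1051 mod 16 = 11
So 9^1051 ≡ 9^11 (mod 17)
9^11 mod 17 = 15

9^1051 ≡ 15 (mod 17)


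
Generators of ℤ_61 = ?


g generates ℤ_n iff gcd(g,n) = 1
Prime factors of 61: 61
Generators are g ∈ {1,...,60} not divisible by any of these primes.
Generators: {1, 2, 3, 4, 5, 6, 7, 8, 9, 10, 11, 12, 13, 14, 15, 16, 17, 18, 19, 20, 21, 22, 23, 24, 25, 26, 27, 28, 29, 30, 31, 32, 33, 34, 35, 36, 37, 38, 39, 40, 41, 42, 43, 44, 45, 46, 47, 48, 49, 50, 51, 52, 53, 54, 55, 56, 57, 58, 59, 60}
Number of generators = φ(61) = 60

Generators of ℤ_61 = {1, 2, 3, 4, 5, 6, 7, 8, 9, 10, 11, 12, 13, 14, 15, 16, 17, 18, 19, 20, 21, 22, 23, 24, 25, 26, 27, 28, 29, 30, 31, 32, 33, 34, 35, 36, 37, 38, 39, 40, 41, 42, 43, 44, 45, 46, 47, 48, 49, 50, 51, 52, 53, 54, 55, 56, 57, 58, 59, 60}


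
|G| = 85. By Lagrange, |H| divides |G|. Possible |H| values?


Lagrange's theorem: |H| divides |G|
|G| = 85
Divisors of 85: 1, 5, 17, 85

Possible subgroup orders: {1, 5, 17, 85}


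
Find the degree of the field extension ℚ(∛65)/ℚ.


∛65 has minimal polynomial x³ - 65 (irreducible over ℚ since 65 is not a perfect cube)

[ℚ(∛65)/ℚ] = 3


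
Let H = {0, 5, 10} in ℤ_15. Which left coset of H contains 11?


11 + H = {11 + h (mod 15) : h ∈ H}
11+0=11, 11+5=1, 11+10=6
11 + H = {1, 6, 11} = 1 + H

11 + H = {1, 6, 11}


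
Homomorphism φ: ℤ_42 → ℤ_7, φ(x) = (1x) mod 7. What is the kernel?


Kernel = preimage of identity
ker(φ) = {x ∈ ℤ_42 : 1x ≡ 0 (mod 7)}. Since 7 | 42, φ is well-defined. The kernel is the cyclic subgroup ⟨7⟩ of ℤ_42 (order 6), i.e. {0, 7, 14, 21, 28, 35}

ker(φ) = {0, 7, 14, 21, 28, 35}


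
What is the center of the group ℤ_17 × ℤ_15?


Z(G) = {g ∈ G | gx = xg for all x ∈ G}
Direct product of abelian groups is abelian, so Z(G) = G

Z(ℤ_17 × ℤ_15) = ℤ_17 × ℤ_15


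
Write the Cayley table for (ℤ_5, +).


Elements: {0, 1, 2, 3, 4}
Operation: addition mod 5
Entry (a, b) = (a + b) mod 5

Cayley table:
  | 0 | 1 | 2 | 3 | 4
0 | 0 | 1 | 2 | 3 | 4
1 | 1 | 2 | 3 | 4 | 0
2 | 2 | 3 | 4 | 0 | 1
3 | 3 | 4 | 0 | 1 | 2
4 | 4 | 0 | 1 | 2 | 3


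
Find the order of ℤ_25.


ℤ_n has n elements.

|ℤ_25| = 25


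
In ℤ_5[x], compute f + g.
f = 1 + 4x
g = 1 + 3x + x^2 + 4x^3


Add coefficients mod 5:
x^0: 1 + 1 = 2 (mod 5)
x^1: 4 + 3 = 2 (mod 5)
x^2: 0 + 1 = 1 (mod 5)
x^3: 0 + 4 = 4 (mod 5)
Result: 2 + 2x + x^2 + 4x^3

f + g = 2 + 2x + x^2 + 4x^3


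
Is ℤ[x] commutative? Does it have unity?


Polynomial ring over ℤ (an integral domain) is a commutative integral domain with unity 1
Commutative: Yes
Integral domain: Yes
Has unity: Yes

ℤ[x]: Commutative=Yes, Unity=Yes


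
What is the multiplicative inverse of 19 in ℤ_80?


Use the extended Euclidean algorithm to write 1 = 19·s + 80·t; then s mod 80 is the inverse.
Euclidean algorithm:
  19 = 0·80 + 19
  80 = 4·19 + 4
  19 = 4·4 + 3
  4 = 1·3 + 1
  3 = 3·1 + 0
gcd(19,80) = 1
Back-substitution gives: 19·(-21) + 80·(5) = 1
So 19⁻¹ ≡ -21 ≡ 59 (mod 80)
Check: 19 × 59 = 1121 ≡ 1 (mod 80) ✓

19⁻¹ ≡ 59 (mod 80)


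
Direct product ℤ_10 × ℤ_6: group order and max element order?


|ℤ_10 × ℤ_6| = 10 × 6 = 60
Max element order = lcm(10,6) = 30
Cyclic? No (gcd=2)

|ℤ_10×ℤ_6| = 60, max element order = 30


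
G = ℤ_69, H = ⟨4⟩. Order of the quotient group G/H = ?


|⟨4⟩| = n / gcd(4, 69) = 69 / 1 = 69
H is normal (ℤ_69 is abelian).
|G/H| = |G| / |H| = 69 / 69 = 1

|G/H| = 1


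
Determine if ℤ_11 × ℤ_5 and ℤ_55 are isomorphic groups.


Comparing ℤ_11 × ℤ_5 and ℤ_55:
gcd(11,5) = 1, so ℤ_11 × ℤ_5 ≅ ℤ_55 (CRT)

Yes, ℤ_11 × ℤ_5 ≅ ℤ_55


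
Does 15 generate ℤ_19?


g generates ℤ_n iff gcd(g, n) = 1
gcd(15, 19) = 1
Since gcd = 1, 15 is a generator.

Yes, 15 generates ℤ_19


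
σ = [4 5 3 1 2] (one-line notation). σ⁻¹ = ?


To find σ⁻¹, swap domain and range:
σ(1) = 4 → σ⁻¹(4) = 1
σ(2) = 5 → σ⁻¹(5) = 2
σ(3) = 3 → σ⁻¹(3) = 3
σ(4) = 1 → σ⁻¹(1) = 4
σ(5) = 2 → σ⁻¹(2) = 5

σ⁻¹ = [4 5 3 1 2]


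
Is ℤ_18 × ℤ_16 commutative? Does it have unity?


Direct product ring; commutative with unity (1,1); but (1,0)·(0,1) = (0,0) gives zero divisors, so not an integral domain
Commutative: Yes
Integral domain: No
Has unity: Yes

ℤ_18 × ℤ_16: Commutative=Yes, Unity=Yes


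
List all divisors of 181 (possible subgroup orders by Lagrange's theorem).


Lagrange's theorem: |H| divides |G|
|G| = 181
Divisors of 181: 1, 181

Possible subgroup orders: {1, 181}


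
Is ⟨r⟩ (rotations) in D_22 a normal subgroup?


H = ⟨r⟩ (rotations) in D_22
The rotation subgroup ⟨r⟩ has index 2 in D_22, so it is normal

Yes, normal subgroup


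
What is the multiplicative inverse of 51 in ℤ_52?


Use the extended Euclidean algorithm to write 1 = 51·s + 52·t; then s mod 52 is the inverse.
Euclidean algorithm:
  51 = 0·52 + 51
  52 = 1·51 + 1
  51 = 51·1 + 0
gcd(51,52) = 1
Back-substitution gives: 51·(-1) + 52·(1) = 1
So 51⁻¹ ≡ -1 ≡ 51 (mod 52)
Check: 51 × 51 = 2601 ≡ 1 (mod 52) ✓

51⁻¹ ≡ 51 (mod 52)


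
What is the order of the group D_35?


|D_n| = 2n (n rotations and n reflections)
|D_35| = 2×35 = 70

|D_35| = 70


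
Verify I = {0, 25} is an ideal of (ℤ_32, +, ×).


Check ideal conditions for I = {0, 25} in ℤ_32:
(1) I is an additive subgroup? No
(2) For r ∈ ℤ_32 and a ∈ I: r·a ∈ I? No  [counterexample: r=2, a=25, r·a mod 32 = 18 ∉ I]

No, I is not an ideal of ℤ_32


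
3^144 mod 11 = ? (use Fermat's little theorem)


Fermat's little theorem: if p is prime and gcd(a,p)=1, then a^(p-1) ≡ 1 (mod p)
p = 11 is prime, gcd(3,11) = 1
Reduce exponent: 144 mod 10 = 4
So 3^144 ≡ 3^4 (mod 11)
3^4 mod 11 = 4

3^144 ≡ 4 (mod 11)


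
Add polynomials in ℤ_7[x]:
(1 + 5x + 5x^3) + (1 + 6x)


Add coefficients mod 7:
x^0: 1 + 1 = 2 (mod 7)
x^1: 5 + 6 = 4 (mod 7)
x^2: 0 + 0 = 0 (mod 7)
x^3: 5 + 0 = 5 (mod 7)
Result: 2 + 4x + 5x^3

f + g = 2 + 4x + 5x^3


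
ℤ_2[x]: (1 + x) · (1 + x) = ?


Expand and collect like terms; reduce coefficients mod 2:
x^0: 1·1 = 1 ≡ 1 (mod 2)
x^1: 1·1 + 1·1 = 2 ≡ 0 (mod 2)
x^2: 1·1 = 1 ≡ 1 (mod 2)
Result: 1 + x^2

f · g = 1 + x^2


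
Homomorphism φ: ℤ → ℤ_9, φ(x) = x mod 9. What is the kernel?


Kernel = preimage of identity
ker(φ) = {x ∈ ℤ : x ≡ 0 (mod 9)} = 9ℤ = {0, ±9, ±18, ...}

ker(φ) = 9ℤ


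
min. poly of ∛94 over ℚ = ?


∛94 satisfies x³ - 94 = 0, irreducible over ℚ (no rational root; 94 is not a perfect cube)

Minimal polynomial: x³ - 94


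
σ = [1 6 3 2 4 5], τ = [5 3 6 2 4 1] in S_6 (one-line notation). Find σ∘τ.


σ∘τ: apply τ first, then σ
1 →τ 5 →σ 4
2 →τ 3 →σ 3
3 →τ 6 →σ 5
4 →τ 2 →σ 6
5 →τ 4 →σ 2
6 →τ 1 →σ 1

σ∘τ = [4 3 5 6 2 1]


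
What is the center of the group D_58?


Z(G) = {g ∈ G | gx = xg for all x ∈ G}
For even n, Z(D_n) = {e, r^(n/2)}: the 180° rotation r^29 commutes with every reflection and rotation

Z(D_58) = {e, r^29}


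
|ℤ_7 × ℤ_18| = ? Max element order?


|ℤ_7 × ℤ_18| = 7 × 18 = 126
Max element order = lcm(7,18) = 126
Cyclic? Yes (gcd=1)

|ℤ_7×ℤ_18| = 126, max element order = 126


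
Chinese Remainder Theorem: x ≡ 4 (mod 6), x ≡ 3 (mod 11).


m₁ = 6, m₂ = 11, gcd = 1, so CRT applies. M = m₁·m₂ = 66
Let M₁ = M/m₁ = 11, M₂ = M/m₂ = 6
Find y₁ ≡ M₁⁻¹ (mod m₁): 11⁻¹ ≡ 5 (mod 6)
Find y₂ ≡ M₂⁻¹ (mod m₂): 6⁻¹ ≡ 2 (mod 11)
x = a₁·M₁·y₁ + a₂·M₂·y₂ = 4·11·5 + 3·6·2 = 256
Reduce mod 66: x ≡ 58
Check: 58 mod 6 = 4 ✓, 58 mod 11 = 3 ✓

x ≡ 58 (mod 66)


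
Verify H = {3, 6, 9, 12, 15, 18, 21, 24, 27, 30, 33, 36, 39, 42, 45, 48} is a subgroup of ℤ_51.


Subgroup test for H = {3, 6, 9, 12, 15, 18, 21, 24, 27, 30, 33, 36, 39, 42, 45, 48} in (ℤ_51, +):
(1) 0 ∈ H? No
(2) Closure: for all a,b ∈ H, (a+b) mod 51 ∈ H? No  [counterexample: 3 + 48 = 0 ∉ H]
(3) Inverses: for all a ∈ H, -a mod 51 ∈ H? Yes

No, H is not a subgroup of ℤ_51


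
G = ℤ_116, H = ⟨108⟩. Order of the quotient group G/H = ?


|⟨108⟩| = n / gcd(108, 116) = 116 / 4 = 29
H is normal (ℤ_116 is abelian).
|G/H| = |G| / |H| = 116 / 29 = 4

|G/H| = 4


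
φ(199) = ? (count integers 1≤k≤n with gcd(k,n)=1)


Factor n: 199 = 199
φ(n) = n · ∏(1 - 1/p) over distinct primes p | n
φ(199) = 199 · (1 - 1/199) = 198

φ(199) = 198


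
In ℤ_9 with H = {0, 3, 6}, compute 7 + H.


7 + H = {7 + h (mod 9) : h ∈ H}
7+0=7, 7+3=1, 7+6=4
7 + H = {1, 4, 7} = 1 + H

7 + H = {1, 4, 7}


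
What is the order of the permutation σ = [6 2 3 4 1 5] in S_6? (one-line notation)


Cycle decomposition: (1 6 5)
Cycle lengths: 3
Order = lcm(3) = 3

ord(σ) = 3


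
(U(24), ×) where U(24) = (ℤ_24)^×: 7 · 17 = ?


Operation: multiplication mod 24
7 · 17 = (a × b) mod 24 with a = 7, b = 17

7 · 17 = 23


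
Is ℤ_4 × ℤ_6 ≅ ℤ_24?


Comparing ℤ_4 × ℤ_6 and ℤ_24:
gcd(4,6) = 2 ≠ 1. Max element order in ℤ_4×ℤ_6 is lcm(4,6) = 12 < 24, so it has no element of order 24

No, ℤ_4 × ℤ_6 ≇ ℤ_24


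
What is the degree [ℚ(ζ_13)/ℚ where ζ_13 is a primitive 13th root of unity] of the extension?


[ℚ(ζ_n):ℚ] = deg Φ_n(x) = φ(n). Here φ(13) = 12

[ℚ(ζ_13)/ℚ where ζ_13 is a primitive 13th root of unity] = 12


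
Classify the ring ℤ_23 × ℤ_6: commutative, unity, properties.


Direct product ring; commutative with unity (1,1); but (1,0)·(0,1) = (0,0) gives zero divisors, so not an integral domain
Commutative: Yes
Integral domain: No
Has unity: Yes

ℤ_23 × ℤ_6: Commutative=Yes, Unity=Yes


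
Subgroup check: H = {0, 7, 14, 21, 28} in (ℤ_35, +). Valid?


Subgroup test for H = {0, 7, 14, 21, 28} in (ℤ_35, +):
(1) 0 ∈ H? Yes
(2) Closure: for all a,b ∈ H, (a+b) mod 35 ∈ H? Yes
(3) Inverses: for all a ∈ H, -a mod 35 ∈ H? Yes

Yes, H is a subgroup of ℤ_35


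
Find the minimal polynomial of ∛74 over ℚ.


∛74 satisfies x³ - 74 = 0, irreducible over ℚ (no rational root; 74 is not a perfect cube)

Minimal polynomial: x³ - 74


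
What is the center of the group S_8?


Z(G) = {g ∈ G | gx = xg for all x ∈ G}
S_n is non-abelian for n ≥ 3; Z(S_8) is trivial

Z(S_8) = {e}


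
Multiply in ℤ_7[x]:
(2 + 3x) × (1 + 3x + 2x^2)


Expand and collect like terms; reduce coefficients mod 7:
x^0: 2·1 = 2 ≡ 2 (mod 7)
x^1: 2·3 + 3·1 = 9 ≡ 2 (mod 7)
x^2: 2·2 + 3·3 = 13 ≡ 6 (mod 7)
x^3: 3·2 = 6 ≡ 6 (mod 7)
Result: 2 + 2x + 6x^2 + 6x^3

f · g = 2 + 2x + 6x^2 + 6x^3


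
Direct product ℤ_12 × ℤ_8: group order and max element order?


|ℤ_12 × ℤ_8| = 12 × 8 = 96
Max element order = lcm(12,8) = 24
Cyclic? No (gcd=4)

|ℤ_12×ℤ_8| = 96, max element order = 24


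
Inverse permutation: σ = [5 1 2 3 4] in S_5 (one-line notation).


To find σ⁻¹, swap domain and range:
σ(1) = 5 → σ⁻¹(5) = 1
σ(2) = 1 → σ⁻¹(1) = 2
σ(3) = 2 → σ⁻¹(2) = 3
σ(4) = 3 → σ⁻¹(3) = 4
σ(5) = 4 → σ⁻¹(4) = 5

σ⁻¹ = [2 3 4 5 1]


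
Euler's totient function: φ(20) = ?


φ(n) = count of k ∈ {1,...,n} with gcd(k,n)=1
Coprimes to 20: {1, 3, 7, 9, 11, 13, 17, 19}
Count: 8

φ(20) = 8


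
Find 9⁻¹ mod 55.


Use the extended Euclidean algorithm to write 1 = 9·s + 55·t; then s mod 55 is the inverse.
Euclidean algorithm:
  9 = 0·55 + 9
  55 = 6·9 + 1
  9 = 9·1 + 0
gcd(9,55) = 1
Back-substitution gives: 9·(-6) + 55·(1) = 1
So 9⁻¹ ≡ -6 ≡ 49 (mod 55)
Check: 9 × 49 = 441 ≡ 1 (mod 55) ✓

9⁻¹ ≡ 49 (mod 55)


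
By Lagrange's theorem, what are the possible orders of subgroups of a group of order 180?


Lagrange's theorem: |H| divides |G|
|G| = 180
Divisors of 180: 1, 2, 3, 4, 5, 6, 9, 10, 12, 15, 18, 20, 30, 36, 45, 60, 90, 180

Possible subgroup orders: {1, 2, 3, 4, 5, 6, 9, 10, 12, 15, 18, 20, 30, 36, 45, 60, 90, 180}


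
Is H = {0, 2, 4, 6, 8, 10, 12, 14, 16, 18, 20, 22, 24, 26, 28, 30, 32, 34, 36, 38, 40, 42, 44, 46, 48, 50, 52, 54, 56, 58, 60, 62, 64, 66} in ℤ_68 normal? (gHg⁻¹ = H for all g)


H = {0, 2, 4, 6, 8, 10, 12, 14, 16, 18, 20, 22, 24, 26, 28, 30, 32, 34, 36, 38, 40, 42, 44, 46, 48, 50, 52, 54, 56, 58, 60, 62, 64, 66} in ℤ_68
ℤ_68 is abelian; every subgroup of an abelian group is normal

Yes, normal subgroup


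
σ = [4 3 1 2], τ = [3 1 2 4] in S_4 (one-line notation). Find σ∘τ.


σ∘τ: apply τ first, then σ
1 →τ 3 →σ 1
2 →τ 1 →σ 4
3 →τ 2 →σ 3
4 →τ 4 →σ 2

σ∘τ = [1 4 3 2]


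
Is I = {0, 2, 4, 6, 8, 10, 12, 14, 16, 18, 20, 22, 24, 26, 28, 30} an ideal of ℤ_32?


Check ideal conditions for I = {0, 2, 4, 6, 8, 10, 12, 14, 16, 18, 20, 22, 24, 26, 28, 30} in ℤ_32:
(1) I is an additive subgroup? Yes
(2) For r ∈ ℤ_32 and a ∈ I: r·a ∈ I? Yes

Yes, I is an ideal of ℤ_32


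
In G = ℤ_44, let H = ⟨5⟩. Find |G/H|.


|⟨5⟩| = n / gcd(5, 44) = 44 / 1 = 44
H is normal (ℤ_44 is abelian).
|G/H| = |G| / |H| = 44 / 44 = 1

|G/H| = 1


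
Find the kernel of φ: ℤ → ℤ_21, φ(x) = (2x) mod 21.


Kernel = preimage of identity
ker(φ) = {x ∈ ℤ : 2x ≡ 0 (mod 21)}. gcd(2,21) = 1, so 2x ≡ 0 (mod 21) ⟺ x ≡ 0 (mod 21/1 = 21). Hence ker(φ) = 21ℤ

ker(φ) = 21ℤ


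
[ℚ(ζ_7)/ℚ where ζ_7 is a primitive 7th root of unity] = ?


[ℚ(ζ_n):ℚ] = deg Φ_n(x) = φ(n). Here φ(7) = 6

[ℚ(ζ_7)/ℚ where ζ_7 is a primitive 7th root of unity] = 6


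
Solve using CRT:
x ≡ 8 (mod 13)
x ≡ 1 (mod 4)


m₁ = 13, m₂ = 4, gcd = 1, so CRT applies. M = m₁·m₂ = 52
Let M₁ = M/m₁ = 4, M₂ = M/m₂ = 13
Find y₁ ≡ M₁⁻¹ (mod m₁): 4⁻¹ ≡ 10 (mod 13)
Find y₂ ≡ M₂⁻¹ (mod m₂): 13⁻¹ ≡ 1 (mod 4)
x = a₁·M₁·y₁ + a₂·M₂·y₂ = 8·4·10 + 1·13·1 = 333
Reduce mod 52: x ≡ 21
Check: 21 mod 13 = 8 ✓, 21 mod 4 = 1 ✓

x ≡ 21 (mod 52)


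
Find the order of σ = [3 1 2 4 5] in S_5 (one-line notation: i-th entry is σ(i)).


Cycle decomposition: (1 3 2)
Cycle lengths: 3
Order = lcm(3) = 3

ord(σ) = 3


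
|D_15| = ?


|D_n| = 2n (n rotations and n reflections)
|D_15| = 2×15 = 30

|D_15| = 30


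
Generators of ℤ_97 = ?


g generates ℤ_n iff gcd(g,n) = 1
Prime factors of 97: 97
Generators are g ∈ {1,...,96} not divisible by any of these primes.
Generators: {1, 2, 3, 4, 5, 6, 7, 8, 9, 10, 11, 12, 13, 14, 15, 16, 17, 18, 19, 20, 21, 22, 23, 24, 25, 26, 27, 28, 29, 30, 31, 32, 33, 34, 35, 36, 37, 38, 39, 40, 41, 42, 43, 44, 45, 46, 47, 48, 49, 50, 51, 52, 53, 54, 55, 56, 57, 58, 59, 60, 61, 62, 63, 64, 65, 66, 67, 68, 69, 70, 71, 72, 73, 74, 75, 76, 77, 78, 79, 80, 81, 82, 83, 84, 85, 86, 87, 88, 89, 90, 91, 92, 93, 94, 95, 96}
Number of generators = φ(97) = 96

Generators of ℤ_97 = {1, 2, 3, 4, 5, 6, 7, 8, 9, 10, 11, 12, 13, 14, 15, 16, 17, 18, 19, 20, 21, 22, 23, 24, 25, 26, 27, 28, 29, 30, 31, 32, 33, 34, 35, 36, 37, 38, 39, 40, 41, 42, 43, 44, 45, 46, 47, 48, 49, 50, 51, 52, 53, 54, 55, 56, 57, 58, 59, 60, 61, 62, 63, 64, 65, 66, 67, 68, 69, 70, 71, 72, 73, 74, 75, 76, 77, 78, 79, 80, 81, 82, 83, 84, 85, 86, 87, 88, 89, 90, 91, 92, 93, 94, 95, 96}


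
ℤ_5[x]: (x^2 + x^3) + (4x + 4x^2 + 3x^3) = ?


Add coefficients mod 5:
x^0: 0 + 0 = 0 (mod 5)
x^1: 0 + 4 = 4 (mod 5)
x^2: 1 + 4 = 0 (mod 5)
x^3: 1 + 3 = 4 (mod 5)
Result: 4x + 4x^3

f + g = 4x + 4x^3


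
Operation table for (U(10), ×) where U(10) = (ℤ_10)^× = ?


Elements: {1, 3, 7, 9}
Operation: multiplication mod 10
Entry (a, b) = (a × b) mod 10

Cayley table:
  | 1 | 3 | 7 | 9
1 | 1 | 3 | 7 | 9
3 | 3 | 9 | 1 | 7
7 | 7 | 1 | 9 | 3
9 | 9 | 7 | 3 | 1


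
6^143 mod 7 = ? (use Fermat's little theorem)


Fermat's little theorem: if p is prime and gcd(a,p)=1, then a^(p-1) ≡ 1 (mod p)
p = 7 is prime, gcd(6,7) = 1
Reduce exponent: 143 mod 6 = 5
So 6^143 ≡ 6^5 (mod 7)
6^5 mod 7 = 6

6^143 ≡ 6 (mod 7)


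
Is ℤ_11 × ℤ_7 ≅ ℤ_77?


Comparing ℤ_11 × ℤ_7 and ℤ_77:
gcd(11,7) = 1, so ℤ_11 × ℤ_7 ≅ ℤ_77 (CRT)

Yes, ℤ_11 × ℤ_7 ≅ ℤ_77


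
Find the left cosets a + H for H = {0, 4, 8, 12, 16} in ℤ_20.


H = {0, 4, 8, 12, 16}, |H| = 5
Number of cosets = |G|/|H| = 20/5 = 4
0 + H = {0, 4, 8, 12, 16}
1 + H = {1, 5, 9, 13, 17}
2 + H = {2, 6, 10, 14, 18}
3 + H = {3, 7, 11, 15, 19}

Cosets: 0+H={0,4,8,12,16}; 1+H={1,5,9,13,17}; 2+H={2,6,10,14,18}; 3+H={3,7,11,15,19}


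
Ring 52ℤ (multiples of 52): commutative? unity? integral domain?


52ℤ is a commutative ring under +,× but has no multiplicative identity (1 ∉ 52ℤ); it has no zero divisors, but without unity it is not an integral domain
Commutative: Yes
Integral domain: No
Has unity: No

52ℤ (multiples of 52): Commutative=Yes, Unity=No


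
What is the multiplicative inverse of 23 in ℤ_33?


Use the extended Euclidean algorithm to write 1 = 23·s + 33·t; then s mod 33 is the inverse.
Euclidean algorithm:
  23 = 0·33 + 23
  33 = 1·23 + 10
  23 = 2·10 + 3
  10 = 3·3 + 1
  3 = 3·1 + 0
gcd(23,33) = 1
Back-substitution gives: 23·(-10) + 33·(7) = 1
So 23⁻¹ ≡ -10 ≡ 23 (mod 33)
Check: 23 × 23 = 529 ≡ 1 (mod 33) ✓

23⁻¹ ≡ 23 (mod 33)


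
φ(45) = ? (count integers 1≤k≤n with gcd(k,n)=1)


Factor n: 45 = 3^2 × 5
φ(n) = n · ∏(1 - 1/p) over distinct primes p | n
φ(45) = 45 · (1 - 1/3) · (1 - 1/5) = 24

φ(45) = 24


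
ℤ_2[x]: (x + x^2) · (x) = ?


Expand and collect like terms; reduce coefficients mod 2:
x^0: 0·0 = 0 ≡ 0 (mod 2)
x^1: 0·1 + 1·0 = 0 ≡ 0 (mod 2)
x^2: 1·1 + 1·0 = 1 ≡ 1 (mod 2)
x^3: 1·1 = 1 ≡ 1 (mod 2)
Result: x^2 + x^3

f · g = x^2 + x^3


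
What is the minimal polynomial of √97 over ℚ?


√97 satisfies x² - 97 = 0, irreducible over ℚ since 97 is squarefree

Minimal polynomial: x² - 97


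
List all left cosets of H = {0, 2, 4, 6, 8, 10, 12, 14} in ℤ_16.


H = {0, 2, 4, 6, 8, 10, 12, 14}, |H| = 8
Number of cosets = |G|/|H| = 16/8 = 2
0 + H = {0, 2, 4, 6, 8, 10, 12, 14}
1 + H = {1, 3, 5, 7, 9, 11, 13, 15}

Cosets: 0+H={0,2,4,6,8,10,12,14}; 1+H={1,3,5,7,9,11,13,15}


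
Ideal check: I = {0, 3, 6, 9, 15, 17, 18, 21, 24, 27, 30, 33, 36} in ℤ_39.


Check ideal conditions for I = {0, 3, 6, 9, 15, 17, 18, 21, 24, 27, 30, 33, 36} in ℤ_39:
(1) I is an additive subgroup? No
(2) For r ∈ ℤ_39 and a ∈ I: r·a ∈ I? No  [counterexample: r=2, a=6, r·a mod 39 = 12 ∉ I]

No, I is not an ideal of ℤ_39


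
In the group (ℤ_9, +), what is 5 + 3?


Operation: addition mod 9
5 + 3 = (a + b) mod 9 with a = 5, b = 3

5 + 3 = 8


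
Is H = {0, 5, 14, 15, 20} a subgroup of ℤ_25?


Subgroup test for H = {0, 5, 14, 15, 20} in (ℤ_25, +):
(1) 0 ∈ H? Yes
(2) Closure: for all a,b ∈ H, (a+b) mod 25 ∈ H? No  [counterexample: 5 + 5 = 10 ∉ H]
(3) Inverses: for all a ∈ H, -a mod 25 ∈ H? No

No, H is not a subgroup of ℤ_25


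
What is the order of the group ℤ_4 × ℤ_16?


|A × B| = |A| · |B|
|ℤ_4 × ℤ_16| = 4 × 16 = 64

|ℤ_4 × ℤ_16| = 64


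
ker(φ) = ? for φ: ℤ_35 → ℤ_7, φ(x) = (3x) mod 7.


Kernel = preimage of identity
ker(φ) = {x ∈ ℤ_35 : 3x ≡ 0 (mod 7)}. Since 7 | 35, φ is well-defined. The kernel is the cyclic subgroup ⟨7⟩ of ℤ_35 (order 5), i.e. {0, 7, 14, 21, 28}

ker(φ) = {0, 7, 14, 21, 28}


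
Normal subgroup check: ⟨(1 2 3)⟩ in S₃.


H = ⟨(1 2 3)⟩ in S₃
⟨(1 2 3)⟩ has order 3 and index 2 in S₃; index-2 subgroups are normal

Yes, normal subgroup


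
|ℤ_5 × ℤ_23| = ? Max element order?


|ℤ_5 × ℤ_23| = 5 × 23 = 115
Max element order = lcm(5,23) = 115
Cyclic? Yes (gcd=1)

|ℤ_5×ℤ_23| = 115, max element order = 115


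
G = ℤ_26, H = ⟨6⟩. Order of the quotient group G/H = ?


|⟨6⟩| = n / gcd(6, 26) = 26 / 2 = 13
H is normal (ℤ_26 is abelian).
|G/H| = |G| / |H| = 26 / 13 = 2

|G/H| = 2


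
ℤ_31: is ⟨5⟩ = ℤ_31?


g generates ℤ_n iff gcd(g, n) = 1
gcd(5, 31) = 1
Since gcd = 1, 5 is a generator.

Yes, 5 generates ℤ_31


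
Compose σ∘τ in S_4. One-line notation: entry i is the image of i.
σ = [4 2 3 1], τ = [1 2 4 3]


σ∘τ: apply τ first, then σ
1 →τ 1 →σ 4
2 →τ 2 →σ 2
3 →τ 4 →σ 1
4 →τ 3 →σ 3

σ∘τ = [4 2 1 3]


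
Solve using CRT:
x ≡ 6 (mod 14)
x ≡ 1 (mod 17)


m₁ = 14, m₂ = 17, gcd = 1, so CRT applies. M = m₁·m₂ = 238
Let M₁ = M/m₁ = 17, M₂ = M/m₂ = 14
Find y₁ ≡ M₁⁻¹ (mod m₁): 17⁻¹ ≡ 5 (mod 14)
Find y₂ ≡ M₂⁻¹ (mod m₂): 14⁻¹ ≡ 11 (mod 17)
x = a₁·M₁·y₁ + a₂·M₂·y₂ = 6·17·5 + 1·14·11 = 664
Reduce mod 238: x ≡ 188
Check: 188 mod 14 = 6 ✓, 188 mod 17 = 1 ✓

x ≡ 188 (mod 238)


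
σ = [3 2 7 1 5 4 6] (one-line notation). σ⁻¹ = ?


To find σ⁻¹, swap domain and range:
σ(1) = 3 → σ⁻¹(3) = 1
σ(2) = 2 → σ⁻¹(2) = 2
σ(3) = 7 → σ⁻¹(7) = 3
σ(4) = 1 → σ⁻¹(1) = 4
σ(5) = 5 → σ⁻¹(5) = 5
σ(6) = 4 → σ⁻¹(4) = 6
σ(7) = 6 → σ⁻¹(6) = 7

σ⁻¹ = [4 2 1 6 5 7 3]


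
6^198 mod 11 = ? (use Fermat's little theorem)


Fermat's little theorem: if p is prime and gcd(a,p)=1, then a^(p-1) ≡ 1 (mod p)
p = 11 is prime, gcd(6,11) = 1
Reduce exponent: 198 mod 10 = 8
So 6^198 ≡ 6^8 (mod 11)
6^8 mod 11 = 4

6^198 ≡ 4 (mod 11)


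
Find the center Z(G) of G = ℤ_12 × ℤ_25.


Z(G) = {g ∈ G | gx = xg for all x ∈ G}
Direct product of abelian groups is abelian, so Z(G) = G

Z(ℤ_12 × ℤ_25) = ℤ_12 × ℤ_25


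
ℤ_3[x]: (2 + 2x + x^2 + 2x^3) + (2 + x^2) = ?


Add coefficients mod 3:
x^0: 2 + 2 = 1 (mod 3)
x^1: 2 + 0 = 2 (mod 3)
x^2: 1 + 1 = 2 (mod 3)
x^3: 2 + 0 = 2 (mod 3)
Result: 1 + 2x + 2x^2 + 2x^3

f + g = 1 + 2x + 2x^2 + 2x^3


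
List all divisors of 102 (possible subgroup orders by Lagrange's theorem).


Lagrange's theorem: |H| divides |G|
|G| = 102
Divisors of 102: 1, 2, 3, 6, 17, 34, 51, 102

Possible subgroup orders: {1, 2, 3, 6, 17, 34, 51, 102}


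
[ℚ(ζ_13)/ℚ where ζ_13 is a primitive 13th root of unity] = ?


[ℚ(ζ_n):ℚ] = deg Φ_n(x) = φ(n). Here φ(13) = 12

[ℚ(ζ_13)/ℚ where ζ_13 is a primitive 13th root of unity] = 12


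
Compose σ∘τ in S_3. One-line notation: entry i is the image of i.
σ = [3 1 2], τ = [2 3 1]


σ∘τ: apply τ first, then σ
1 →τ 2 →σ 1
2 →τ 3 →σ 2
3 →τ 1 →σ 3

σ∘τ = [1 2 3]


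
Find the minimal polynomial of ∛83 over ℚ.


∛83 satisfies x³ - 83 = 0, irreducible over ℚ (no rational root; 83 is not a perfect cube)

Minimal polynomial: x³ - 83


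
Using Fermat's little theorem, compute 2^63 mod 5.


Fermat's little theorem: if p is prime and gcd(a,p)=1, then a^(p-1) ≡ 1 (mod p)
p = 5 is prime, gcd(2,5) = 1
Reduce exponent: 63 mod 4 = 3
So 2^63 ≡ 2^3 (mod 5)
2^3 mod 5 = 3

2^63 ≡ 3 (mod 5)


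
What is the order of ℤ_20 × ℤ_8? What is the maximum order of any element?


|ℤ_20 × ℤ_8| = 20 × 8 = 160
Max element order = lcm(20,8) = 40
Cyclic? No (gcd=4)

|ℤ_20×ℤ_8| = 160, max element order = 40


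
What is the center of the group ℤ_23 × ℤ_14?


Z(G) = {g ∈ G | gx = xg for all x ∈ G}
Direct product of abelian groups is abelian, so Z(G) = G

Z(ℤ_23 × ℤ_14) = ℤ_23 × ℤ_14


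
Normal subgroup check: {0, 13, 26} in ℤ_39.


H = {0, 13, 26} in ℤ_39
ℤ_39 is abelian; every subgroup of an abelian group is normal

Yes, normal subgroup


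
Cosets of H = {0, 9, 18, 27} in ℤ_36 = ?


H = {0, 9, 18, 27}, |H| = 4
Number of cosets = |G|/|H| = 36/4 = 9
0 + H = {0, 9, 18, 27}
1 + H = {1, 10, 19, 28}
2 + H = {2, 11, 20, 29}
3 + H = {3, 12, 21, 30}
4 + H = {4, 13, 22, 31}
5 + H = {5, 14, 23, 32}
6 + H = {6, 15, 24, 33}
7 + H = {7, 16, 25, 34}
8 + H = {8, 17, 26, 35}

Cosets: 0+H={0,9,18,27}; 1+H={1,10,19,28}; 2+H={2,11,20,29}; 3+H={3,12,21,30}; 4+H={4,13,22,31}; 5+H={5,14,23,32}; 6+H={6,15,24,33}; 7+H={7,16,25,34}; 8+H={8,17,26,35}


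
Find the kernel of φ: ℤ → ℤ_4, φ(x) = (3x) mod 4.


Kernel = preimage of identity
ker(φ) = {x ∈ ℤ : 3x ≡ 0 (mod 4)}. gcd(3,4) = 1, so 3x ≡ 0 (mod 4) ⟺ x ≡ 0 (mod 4/1 = 4). Hence ker(φ) = 4ℤ

ker(φ) = 4ℤ


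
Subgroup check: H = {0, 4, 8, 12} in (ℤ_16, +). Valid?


Subgroup test for H = {0, 4, 8, 12} in (ℤ_16, +):
(1) 0 ∈ H? Yes
(2) Closure: for all a,b ∈ H, (a+b) mod 16 ∈ H? Yes
(3) Inverses: for all a ∈ H, -a mod 16 ∈ H? Yes

Yes, H is a subgroup of ℤ_16


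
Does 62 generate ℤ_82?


g generates ℤ_n iff gcd(g, n) = 1
gcd(62, 82) = 2
Since gcd = 2 ≠ 1, ⟨62⟩ has order 41 < 82, so 62 is not a generator.

No, 62 does not generate ℤ_82


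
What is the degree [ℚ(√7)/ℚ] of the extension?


√7 has minimal polynomial x² - 7 (irreducible over ℚ since 7 is squarefree)

[ℚ(√7)/ℚ] = 2


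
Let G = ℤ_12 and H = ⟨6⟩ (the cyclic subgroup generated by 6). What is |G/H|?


|⟨6⟩| = n / gcd(6, 12) = 12 / 6 = 2
H is normal (ℤ_12 is abelian).
|G/H| = |G| / |H| = 12 / 2 = 6

|G/H| = 6


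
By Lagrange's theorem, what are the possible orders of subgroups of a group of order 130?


Lagrange's theorem: |H| divides |G|
|G| = 130
Divisors of 130: 1, 2, 5, 10, 13, 26, 65, 130

Possible subgroup orders: {1, 2, 5, 10, 13, 26, 65, 130}


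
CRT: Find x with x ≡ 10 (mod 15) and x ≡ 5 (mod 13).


m₁ = 15, m₂ = 13, gcd = 1, so CRT applies. M = m₁·m₂ = 195
Let M₁ = M/m₁ = 13, M₂ = M/m₂ = 15
Find y₁ ≡ M₁⁻¹ (mod m₁): 13⁻¹ ≡ 7 (mod 15)
Find y₂ ≡ M₂⁻¹ (mod m₂): 15⁻¹ ≡ 7 (mod 13)
x = a₁·M₁·y₁ + a₂·M₂·y₂ = 10·13·7 + 5·15·7 = 1435
Reduce mod 195: x ≡ 70
Check: 70 mod 15 = 10 ✓, 70 mod 13 = 5 ✓

x ≡ 70 (mod 195)


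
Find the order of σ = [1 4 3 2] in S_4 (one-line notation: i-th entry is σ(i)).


Cycle decomposition: (2 4)
Cycle lengths: 2
Order = lcm(2) = 2

ord(σ) = 2


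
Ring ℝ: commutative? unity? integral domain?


ℝ is a field: commutative, has unity, every nonzero element is a unit (hence an integral domain)
Commutative: Yes
Integral domain: Yes
Has unity: Yes

ℝ: Commutative=Yes, Unity=Yes


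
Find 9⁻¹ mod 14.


Use the extended Euclidean algorithm to write 1 = 9·s + 14·t; then s mod 14 is the inverse.
Euclidean algorithm:
  9 = 0·14 + 9
  14 = 1·9 + 5
  9 = 1·5 + 4
  5 = 1·4 + 1
  4 = 4·1 + 0
gcd(9,14) = 1
Back-substitution gives: 9·(-3) + 14·(2) = 1
So 9⁻¹ ≡ -3 ≡ 11 (mod 14)
Check: 9 × 11 = 99 ≡ 1 (mod 14) ✓

9⁻¹ ≡ 11 (mod 14)


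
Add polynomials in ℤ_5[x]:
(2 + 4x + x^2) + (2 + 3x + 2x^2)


Add coefficients mod 5:
x^0: 2 + 2 = 4 (mod 5)
x^1: 4 + 3 = 2 (mod 5)
x^2: 1 + 2 = 3 (mod 5)
Result: 4 + 2x + 3x^2

f + g = 4 + 2x + 3x^2


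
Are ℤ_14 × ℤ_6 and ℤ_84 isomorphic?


Comparing ℤ_14 × ℤ_6 and ℤ_84:
gcd(14,6) = 2 ≠ 1. Max element order in ℤ_14×ℤ_6 is lcm(14,6) = 42 < 84, so it has no element of order 84

No, ℤ_14 × ℤ_6 ≇ ℤ_84


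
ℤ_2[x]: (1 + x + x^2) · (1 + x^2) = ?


Expand and collect like terms; reduce coefficients mod 2:
x^0: 1·1 = 1 ≡ 1 (mod 2)
x^1: 1·0 + 1·1 = 1 ≡ 1 (mod 2)
x^2: 1·1 + 1·0 + 1·1 = 2 ≡ 0 (mod 2)
x^3: 1·1 + 1·0 = 1 ≡ 1 (mod 2)
x^4: 1·1 = 1 ≡ 1 (mod 2)
Result: 1 + x + x^3 + x^4

f · g = 1 + x + x^3 + x^4


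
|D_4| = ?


|D_n| = 2n (n rotations and n reflections)
|D_4| = 2×4 = 8

|D_4| = 8


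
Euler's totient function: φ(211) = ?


Factor n: 211 = 211
φ(n) = n · ∏(1 - 1/p) over distinct primes p | n
φ(211) = 211 · (1 - 1/211) = 210

φ(211) = 210


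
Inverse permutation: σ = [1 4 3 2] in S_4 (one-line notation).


To find σ⁻¹, swap domain and range:
σ(1) = 1 → σ⁻¹(1) = 1
σ(2) = 4 → σ⁻¹(4) = 2
σ(3) = 3 → σ⁻¹(3) = 3
σ(4) = 2 → σ⁻¹(2) = 4

σ⁻¹ = [1 4 3 2]


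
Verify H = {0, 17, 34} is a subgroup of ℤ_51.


Subgroup test for H = {0, 17, 34} in (ℤ_51, +):
(1) 0 ∈ H? Yes
(2) Closure: for all a,b ∈ H, (a+b) mod 51 ∈ H? Yes
(3) Inverses: for all a ∈ H, -a mod 51 ∈ H? Yes

Yes, H is a subgroup of ℤ_51


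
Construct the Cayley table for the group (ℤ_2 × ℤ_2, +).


Elements: {(0,0), (0,1), (1,0), (1,1)}
Operation: componentwise addition mod (2, 2)
Entry (a, b) = ((a₁+b₁) mod 2, (a₂+b₂) mod 2)

Cayley table:
      | (0,0) | (0,1) | (1,0) | (1,1)
(0,0) | (0,0) | (0,1) | (1,0) | (1,1)
(0,1) | (0,1) | (0,0) | (1,1) | (1,0)
(1,0) | (1,0) | (1,1) | (0,0) | (0,1)
(1,1) | (1,1) | (1,0) | (0,1) | (0,0)


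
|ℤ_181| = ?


ℤ_n has n elements.

|ℤ_181| = 181


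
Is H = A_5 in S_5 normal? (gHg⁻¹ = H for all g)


H = A_5 in S_5
A_5 has index 2 in S_5, and every subgroup of index 2 is normal

Yes, normal subgroup


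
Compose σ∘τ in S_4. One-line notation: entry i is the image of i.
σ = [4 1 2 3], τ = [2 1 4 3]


σ∘τ: apply τ first, then σ
1 →τ 2 →σ 1
2 →τ 1 →σ 4
3 →τ 4 →σ 3
4 →τ 3 →σ 2

σ∘τ = [1 4 3 2]


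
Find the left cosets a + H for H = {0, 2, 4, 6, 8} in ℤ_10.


H = {0, 2, 4, 6, 8}, |H| = 5
Number of cosets = |G|/|H| = 10/5 = 2
0 + H = {0, 2, 4, 6, 8}
1 + H = {1, 3, 5, 7, 9}

Cosets: 0+H={0,2,4,6,8}; 1+H={1,3,5,7,9}


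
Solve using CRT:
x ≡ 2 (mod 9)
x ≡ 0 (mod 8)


m₁ = 9, m₂ = 8, gcd = 1, so CRT applies. M = m₁·m₂ = 72
Let M₁ = M/m₁ = 8, M₂ = M/m₂ = 9
Find y₁ ≡ M₁⁻¹ (mod m₁): 8⁻¹ ≡ 8 (mod 9)
Find y₂ ≡ M₂⁻¹ (mod m₂): 9⁻¹ ≡ 1 (mod 8)
x = a₁·M₁·y₁ + a₂·M₂·y₂ = 2·8·8 + 0·9·1 = 128
Reduce mod 72: x ≡ 56
Check: 56 mod 9 = 2 ✓, 56 mod 8 = 0 ✓

x ≡ 56 (mod 72)


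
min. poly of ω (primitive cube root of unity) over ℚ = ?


ω satisfies x² + x + 1 = 0 (the cyclotomic polynomial Φ₃)

Minimal polynomial: x² + x + 1


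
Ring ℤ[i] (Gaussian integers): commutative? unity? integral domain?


ℤ[i] is a commutative integral domain with unity 1 (in fact a Euclidean domain)
Commutative: Yes
Integral domain: Yes
Has unity: Yes

ℤ[i] (Gaussian integers): Commutative=Yes, Unity=Yes


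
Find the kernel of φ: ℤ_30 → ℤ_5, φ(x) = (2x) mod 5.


Kernel = preimage of identity
ker(φ) = {x ∈ ℤ_30 : 2x ≡ 0 (mod 5)}. Since 5 | 30, φ is well-defined. The kernel is the cyclic subgroup ⟨5⟩ of ℤ_30 (order 6), i.e. {0, 5, 10, 15, 20, 25}

ker(φ) = {0, 5, 10, 15, 20, 25}


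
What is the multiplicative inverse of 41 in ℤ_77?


Use the extended Euclidean algorithm to write 1 = 41·s + 77·t; then s mod 77 is the inverse.
Euclidean algorithm:
  41 = 0·77 + 41
  77 = 1·41 + 36
  41 = 1·36 + 5
  36 = 7·5 + 1
  5 = 5·1 + 0
gcd(41,77) = 1
Back-substitution gives: 41·(-15) + 77·(8) = 1
So 41⁻¹ ≡ -15 ≡ 62 (mod 77)
Check: 41 × 62 = 2542 ≡ 1 (mod 77) ✓

41⁻¹ ≡ 62 (mod 77)
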